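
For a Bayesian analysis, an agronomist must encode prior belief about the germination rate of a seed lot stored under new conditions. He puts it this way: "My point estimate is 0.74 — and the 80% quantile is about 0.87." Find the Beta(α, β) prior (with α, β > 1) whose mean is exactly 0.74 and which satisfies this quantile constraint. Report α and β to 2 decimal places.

α ≈ 6.14, β ≈ 2.16

With mean 0.74 fixed, write α = 0.74s, β = 0.26s where s = α+β.
Need P(θ < 0.87) = 0.8 under Beta(0.74s, 0.26s). Normal approximation: (q−m)/√(m(1−m)/s) ≈ z_{0.8} = 0.842, so s ≈ 0.74·0.26·(0.842)²/(0.87−0.74)² = 8.1.
At s = 8.1: P(θ<0.87) ≈ 0.795. Adjusting to match 0.8 gives s ≈ 8.30.
So α = 0.74·8.30 ≈ 6.14, β = 0.26·8.30 ≈ 2.16.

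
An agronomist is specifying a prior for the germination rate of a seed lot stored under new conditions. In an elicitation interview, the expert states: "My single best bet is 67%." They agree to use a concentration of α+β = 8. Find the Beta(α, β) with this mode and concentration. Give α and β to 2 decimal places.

α = 5.02, β = 2.98

For α,β > 1 the Beta mode is (α−1)/(α+β−2). With α+β = 8, the mode is (α−1)/6.
Set (α−1)/6 = 0.67 → α = 1 + 0.67·6 = 5.02.
β = 8 − α = 2.98.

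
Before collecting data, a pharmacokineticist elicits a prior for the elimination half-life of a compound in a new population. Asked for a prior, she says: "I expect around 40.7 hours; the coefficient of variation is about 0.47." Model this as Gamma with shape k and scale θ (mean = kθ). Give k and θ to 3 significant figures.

k ≈ 4.53, θ ≈ 8.99

For Gamma(k, scale θ): mean = kθ, variance = kθ², so CV = 1/√k.
CV = 0.47, hence k = 1/CV² = 4.53.
Then θ = mean/k = 40.7/4.53 = 8.99.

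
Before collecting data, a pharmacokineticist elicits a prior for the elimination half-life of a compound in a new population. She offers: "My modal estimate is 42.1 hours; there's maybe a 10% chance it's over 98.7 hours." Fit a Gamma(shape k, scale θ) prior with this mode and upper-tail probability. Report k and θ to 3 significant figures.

k ≈ 3.65, θ ≈ 15.9

Gamma(k,θ) with k>1 has mode (k−1)θ, so θ = 42.1/(k−1).
Need P(X < 98.7) = 0.9 with θ tied to k this way. Start at k = 2, θ = 42.1: P(X<98.7) ≈ 0.679.
Too low — raise k to concentrate. Iterating converges to k ≈ 3.65.
Then θ = 42.1/(3.65−1) ≈ 15.9.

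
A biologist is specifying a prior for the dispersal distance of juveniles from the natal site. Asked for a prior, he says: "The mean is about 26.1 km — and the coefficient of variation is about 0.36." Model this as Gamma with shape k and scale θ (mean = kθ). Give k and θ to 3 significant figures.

For Gamma(k, scale θ): mean = kθ, variance = kθ², so CV = 1/√k.
CV = 0.36, hence k = 1/CV² = 7.72.
Then θ = mean/k = 26.1/7.72 = 3.38.

k ≈ 7.72, θ ≈ 3.38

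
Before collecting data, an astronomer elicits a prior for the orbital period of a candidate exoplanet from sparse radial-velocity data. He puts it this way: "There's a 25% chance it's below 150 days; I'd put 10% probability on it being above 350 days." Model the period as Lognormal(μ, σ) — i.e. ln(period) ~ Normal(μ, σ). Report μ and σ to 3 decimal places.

If T ~ Lognormal(μ,σ) then ln T ~ Normal(μ,σ), so the p-quantile of ln T is μ + z_p·σ.
ln(150) = 5.011 and ln(350) = 5.858; z_{0.25} = -0.6745, z_{0.9} = 1.282.
σ = (5.858 − 5.011)/(1.282 − (-0.6745)) = 0.433.
μ = 5.011 − (-0.6745)·0.433 = 5.303.

μ ≈ 5.303, σ ≈ 0.433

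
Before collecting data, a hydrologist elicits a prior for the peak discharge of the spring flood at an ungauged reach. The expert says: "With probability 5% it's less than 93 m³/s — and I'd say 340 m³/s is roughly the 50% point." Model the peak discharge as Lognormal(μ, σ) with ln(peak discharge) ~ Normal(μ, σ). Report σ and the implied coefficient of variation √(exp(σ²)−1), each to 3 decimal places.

If T ~ Lognormal(μ,σ) then ln T ~ Normal(μ,σ), so the p-quantile of ln T is μ + z_p·σ.
ln(93) = 4.533 and ln(340) = 5.829; z_{0.05} = -1.645, z_{0.5} = 0.
σ = (5.829 − 4.533)/(0 − (-1.645)) = 0.788.
μ = 4.533 − (-1.645)·0.788 = 5.829.
CV = √(exp(σ²)−1) = √(exp(0.6211)−1) = 0.928.

σ ≈ 0.788, CV ≈ 0.928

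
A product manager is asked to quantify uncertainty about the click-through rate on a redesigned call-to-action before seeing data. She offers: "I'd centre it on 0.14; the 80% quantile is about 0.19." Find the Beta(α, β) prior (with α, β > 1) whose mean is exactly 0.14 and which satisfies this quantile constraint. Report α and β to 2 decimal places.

α ≈ 4.18, β ≈ 25.66

With mean 0.14 fixed, write α = 0.14s, β = 0.86s where s = α+β.
Need P(θ < 0.19) = 0.8 under Beta(0.14s, 0.86s). Normal approximation: (q−m)/√(m(1−m)/s) ≈ z_{0.8} = 0.842, so s ≈ 0.14·0.86·(0.842)²/(0.19−0.14)² = 34.1.
At s = 34.1: P(θ<0.19) ≈ 0.812. Adjusting to match 0.8 gives s ≈ 29.83.
So α = 0.14·29.83 ≈ 4.18, β = 0.86·29.83 ≈ 25.66.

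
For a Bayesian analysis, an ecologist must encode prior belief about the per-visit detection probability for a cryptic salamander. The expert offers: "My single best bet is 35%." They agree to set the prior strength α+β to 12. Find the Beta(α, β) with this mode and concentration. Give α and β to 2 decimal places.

For α,β > 1 the Beta mode is (α−1)/(α+β−2). With α+β = 12, the mode is (α−1)/10.
Set (α−1)/10 = 0.35 → α = 1 + 0.35·10 = 4.50.
β = 12 − α = 7.50.

α = 4.50, β = 7.50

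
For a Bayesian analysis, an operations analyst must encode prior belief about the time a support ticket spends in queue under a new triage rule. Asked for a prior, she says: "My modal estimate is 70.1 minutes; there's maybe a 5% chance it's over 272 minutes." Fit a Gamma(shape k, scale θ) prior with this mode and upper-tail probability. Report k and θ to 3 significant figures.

Gamma(k,θ) with k>1 has mode (k−1)θ, so θ = 70.1/(k−1).
Need P(X < 272) = 0.95 with θ tied to k this way. Start at k = 2, θ = 70.1: P(X<272) ≈ 0.899.
Too low — raise k to concentrate. Iterating converges to k ≈ 2.38.
Then θ = 70.1/(2.38−1) ≈ 50.9.

k ≈ 2.38, θ ≈ 50.9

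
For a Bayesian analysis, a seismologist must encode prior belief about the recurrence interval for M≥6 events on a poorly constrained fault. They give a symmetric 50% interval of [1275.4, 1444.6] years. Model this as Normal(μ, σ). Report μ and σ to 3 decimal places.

μ = 1360.000, σ = 125.428

A symmetric 50% interval runs μ ± z·σ with z = 0.6745.
Half-width = 84.6, so σ = 84.6/0.6745 = 125.428.
μ is the interval midpoint, 1360.000.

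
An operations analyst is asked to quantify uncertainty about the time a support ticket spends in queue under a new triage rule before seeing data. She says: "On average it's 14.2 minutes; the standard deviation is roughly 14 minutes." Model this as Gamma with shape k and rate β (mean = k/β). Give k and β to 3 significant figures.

For Gamma(k, rate β): mean = k/β, variance = k/β², so CV = 1/√k.
CV = SD/mean = 14/14.2 = 0.9859, hence k = 1/CV² = 1.03.
Then β = k/mean = 1.03/14.2 = 0.0724.

k ≈ 1.03, β ≈ 0.0724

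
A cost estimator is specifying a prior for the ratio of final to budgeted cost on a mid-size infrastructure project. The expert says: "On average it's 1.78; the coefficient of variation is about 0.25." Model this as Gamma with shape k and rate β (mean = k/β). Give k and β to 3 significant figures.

k ≈ 16, β ≈ 8.99

For Gamma(k, rate β): mean = k/β, variance = k/β², so CV = 1/√k.
CV = 0.25, hence k = 1/CV² = 16.
Then β = k/mean = 16/1.78 = 8.99.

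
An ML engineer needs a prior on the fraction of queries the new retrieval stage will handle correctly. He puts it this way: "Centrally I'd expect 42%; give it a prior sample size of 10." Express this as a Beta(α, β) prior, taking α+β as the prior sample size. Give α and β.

α = 4.2, β = 5.8

Under the effective-sample-size interpretation, Beta(α, β) has prior mean α/(α+β) and prior sample size α+β.
So α+β = 10 and α/(α+β) = 0.42, giving α = 0.42·10 = 4.2 and β = 10 − 4.2 = 5.8.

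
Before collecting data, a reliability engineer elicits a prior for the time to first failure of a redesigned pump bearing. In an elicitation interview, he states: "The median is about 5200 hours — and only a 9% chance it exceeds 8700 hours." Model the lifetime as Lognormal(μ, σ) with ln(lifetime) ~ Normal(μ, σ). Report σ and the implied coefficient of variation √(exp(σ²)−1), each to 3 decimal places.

σ ≈ 0.384, CV ≈ 0.398

If T ~ Lognormal(μ,σ) then ln T ~ Normal(μ,σ), so the p-quantile of ln T is μ + z_p·σ.
ln(5200) = 8.556 and ln(8700) = 9.071; z_{0.5} = 0, z_{0.91} = 1.341.
σ = (9.071 − 8.556)/(1.341 − (0)) = 0.384.
μ = 8.556 − (0)·0.384 = 8.556.
CV = √(exp(σ²)−1) = √(exp(0.1473)−1) = 0.398.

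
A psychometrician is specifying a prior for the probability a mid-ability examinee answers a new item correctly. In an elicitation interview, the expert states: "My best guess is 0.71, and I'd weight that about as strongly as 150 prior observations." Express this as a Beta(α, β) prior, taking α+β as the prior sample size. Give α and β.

α = 106.5, β = 43.5

Under the effective-sample-size interpretation, Beta(α, β) has prior mean α/(α+β) and prior sample size α+β.
So α+β = 150 and α/(α+β) = 0.71, giving α = 0.71·150 = 106.5 and β = 150 − 106.5 = 43.5.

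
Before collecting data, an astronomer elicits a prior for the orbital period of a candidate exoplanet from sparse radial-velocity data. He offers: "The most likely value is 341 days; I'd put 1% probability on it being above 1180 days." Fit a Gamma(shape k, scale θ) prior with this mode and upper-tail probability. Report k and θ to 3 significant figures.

Gamma(k,θ) with k>1 has mode (k−1)θ, so θ = 341/(k−1).
Need P(X < 1180) = 0.99 with θ tied to k this way. Start at k = 2, θ = 341: P(X<1180) ≈ 0.860.
Too low — raise k to concentrate. Iterating converges to k ≈ 3.82.
Then θ = 341/(3.82−1) ≈ 121.

k ≈ 3.82, θ ≈ 121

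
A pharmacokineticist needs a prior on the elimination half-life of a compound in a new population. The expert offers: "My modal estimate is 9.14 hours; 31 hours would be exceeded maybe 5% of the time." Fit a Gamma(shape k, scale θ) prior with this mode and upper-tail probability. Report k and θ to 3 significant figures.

Gamma(k,θ) with k>1 has mode (k−1)θ, so θ = 9.14/(k−1).
Need P(X < 31) = 0.95 with θ tied to k this way. Start at k = 2, θ = 9.14: P(X<31) ≈ 0.852.
Too low — raise k to concentrate. Iterating converges to k ≈ 2.74.
Then θ = 9.14/(2.74−1) ≈ 5.25.

k ≈ 2.74, θ ≈ 5.25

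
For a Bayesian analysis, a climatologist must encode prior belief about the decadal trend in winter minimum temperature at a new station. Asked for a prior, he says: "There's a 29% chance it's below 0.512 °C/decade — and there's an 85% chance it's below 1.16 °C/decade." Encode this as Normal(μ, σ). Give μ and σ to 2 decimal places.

For Normal(μ,σ), the p-quantile is μ + z_p·σ. Here z_{0.29} = -0.5534, z_{0.85} = 1.036.
So 0.512 = μ − 0.5534σ and 1.16 = μ + 1.036σ.
Subtracting: σ = (1.16 − 0.512)/(1.036 − (-0.5534)) = 0.41.
Then μ = 0.512 − (-0.5534)·0.41 = 0.74.

μ = 0.74, σ = 0.41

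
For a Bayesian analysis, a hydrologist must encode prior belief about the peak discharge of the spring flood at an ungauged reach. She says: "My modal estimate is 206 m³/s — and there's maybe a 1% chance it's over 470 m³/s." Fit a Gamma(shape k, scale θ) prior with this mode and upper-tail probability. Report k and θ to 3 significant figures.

Gamma(k,θ) with k>1 has mode (k−1)θ, so θ = 206/(k−1).
Need P(X < 470) = 0.99 with θ tied to k this way. Start at k = 2, θ = 206: P(X<470) ≈ 0.665.
Too low — raise k to concentrate. Iterating converges to k ≈ 8.03.
Then θ = 206/(8.03−1) ≈ 29.3.

k ≈ 8.03, θ ≈ 29.3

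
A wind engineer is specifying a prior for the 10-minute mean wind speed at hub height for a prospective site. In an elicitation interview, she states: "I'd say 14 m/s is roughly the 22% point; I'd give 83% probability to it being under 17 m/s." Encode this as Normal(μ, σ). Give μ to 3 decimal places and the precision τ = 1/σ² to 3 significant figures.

μ = 15.342, τ = 0.331

For Normal(μ,σ), the p-quantile is μ + z_p·σ. Here z_{0.22} = -0.7722, z_{0.83} = 0.9542.
So 14 = μ − 0.7722σ and 17 = μ + 0.9542σ.
Subtracting: σ = (17 − 14)/(0.9542 − (-0.7722)) = 1.738.
Then μ = 14 − (-0.7722)·1.738 = 15.342.
Precision τ = 1/σ² = 1/1.738² = 0.331.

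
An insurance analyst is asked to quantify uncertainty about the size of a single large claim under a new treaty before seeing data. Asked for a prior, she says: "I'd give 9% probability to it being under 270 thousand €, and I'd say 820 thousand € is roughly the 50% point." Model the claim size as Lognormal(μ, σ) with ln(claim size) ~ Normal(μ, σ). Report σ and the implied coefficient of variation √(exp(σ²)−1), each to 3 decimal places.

If T ~ Lognormal(μ,σ) then ln T ~ Normal(μ,σ), so the p-quantile of ln T is μ + z_p·σ.
ln(270) = 5.598 and ln(820) = 6.709; z_{0.09} = -1.341, z_{0.5} = 0.
σ = (6.709 − 5.598)/(0 − (-1.341)) = 0.829.
μ = 5.598 − (-1.341)·0.829 = 6.709.
CV = √(exp(σ²)−1) = √(exp(0.6865)−1) = 0.993.

σ ≈ 0.829, CV ≈ 0.993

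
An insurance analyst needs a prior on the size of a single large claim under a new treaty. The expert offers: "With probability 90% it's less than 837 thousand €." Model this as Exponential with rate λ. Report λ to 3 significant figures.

P(T < 837.0) = 1 − e^(−λ·837.0) = 0.9, so λ = −ln(1−0.9)/837.0 = −ln(0.1)/837.0 = 0.00275.

λ ≈ 0.00275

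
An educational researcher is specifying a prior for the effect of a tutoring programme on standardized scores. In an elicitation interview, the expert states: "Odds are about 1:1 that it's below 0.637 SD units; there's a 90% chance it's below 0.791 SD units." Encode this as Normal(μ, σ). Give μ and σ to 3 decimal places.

The p-quantile of Normal(μ,σ) is μ + z_p·σ, with z_{0.5} = 0 and z_{0.9} = 1.282.
Eliminate σ: μ = (z₂·x₁ − z₁·x₂)/(z₂ − z₁) = (1.282·0.637 − (0)·0.791)/1.282 = 0.637.
Then σ = (x₂ − x₁)/(z₂ − z₁) = (0.791 − 0.637)/1.282 = 0.120.

μ = 0.637, σ = 0.120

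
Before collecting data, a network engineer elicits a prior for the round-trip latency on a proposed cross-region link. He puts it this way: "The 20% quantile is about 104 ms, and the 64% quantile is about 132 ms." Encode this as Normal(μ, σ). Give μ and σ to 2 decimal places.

μ = 123.64, σ = 23.33

For Normal(μ,σ), the p-quantile is μ + z_p·σ. Here z_{0.2} = -0.8416, z_{0.64} = 0.3585.
So 104 = μ − 0.8416σ and 132 = μ + 0.3585σ.
Subtracting: σ = (132 − 104)/(0.3585 − (-0.8416)) = 23.33.
Then μ = 104 − (-0.8416)·23.33 = 123.64.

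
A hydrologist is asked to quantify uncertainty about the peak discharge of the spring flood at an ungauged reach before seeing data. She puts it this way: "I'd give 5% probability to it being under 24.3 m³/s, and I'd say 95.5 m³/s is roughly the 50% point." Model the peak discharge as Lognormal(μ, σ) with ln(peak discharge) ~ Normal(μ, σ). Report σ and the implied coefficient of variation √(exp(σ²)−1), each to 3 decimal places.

σ ≈ 0.832, CV ≈ 0.999

If T ~ Lognormal(μ,σ) then ln T ~ Normal(μ,σ), so the p-quantile of ln T is μ + z_p·σ.
ln(24.3) = 3.19 and ln(95.5) = 4.559; z_{0.05} = -1.645, z_{0.5} = 0.
σ = (4.559 − 3.19)/(0 − (-1.645)) = 0.832.
μ = 3.19 − (-1.645)·0.832 = 4.559.
CV = √(exp(σ²)−1) = √(exp(0.6924)−1) = 0.999.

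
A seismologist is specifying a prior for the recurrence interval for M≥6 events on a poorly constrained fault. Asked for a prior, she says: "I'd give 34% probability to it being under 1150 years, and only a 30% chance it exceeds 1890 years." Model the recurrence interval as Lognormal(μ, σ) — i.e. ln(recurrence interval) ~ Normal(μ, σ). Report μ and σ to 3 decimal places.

If T ~ Lognormal(μ,σ) then ln T ~ Normal(μ,σ), so the p-quantile of ln T is μ + z_p·σ.
ln(1150) = 7.048 and ln(1890) = 7.544; z_{0.34} = -0.4125, z_{0.7} = 0.5244.
σ = (7.544 − 7.048)/(0.5244 − (-0.4125)) = 0.530.
μ = 7.048 − (-0.4125)·0.530 = 7.266.

μ ≈ 7.266, σ ≈ 0.530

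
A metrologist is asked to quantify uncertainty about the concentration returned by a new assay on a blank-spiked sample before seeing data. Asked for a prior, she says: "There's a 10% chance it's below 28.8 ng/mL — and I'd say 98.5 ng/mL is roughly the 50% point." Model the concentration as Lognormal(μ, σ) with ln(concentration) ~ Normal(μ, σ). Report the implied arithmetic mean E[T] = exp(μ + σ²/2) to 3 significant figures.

If T ~ Lognormal(μ,σ) then ln T ~ Normal(μ,σ), so the p-quantile of ln T is μ + z_p·σ.
ln(28.8) = 3.36 and ln(98.5) = 4.59; z_{0.1} = -1.282, z_{0.5} = 0.
σ = (4.59 − 3.36)/(0 − (-1.282)) = 0.960.
μ = 3.36 − (-1.282)·0.960 = 4.590.
E[T] = exp(μ + σ²/2) = exp(4.590 + 0.4603) = 156 ng/mL.

E[T] ≈ 156 ng/mL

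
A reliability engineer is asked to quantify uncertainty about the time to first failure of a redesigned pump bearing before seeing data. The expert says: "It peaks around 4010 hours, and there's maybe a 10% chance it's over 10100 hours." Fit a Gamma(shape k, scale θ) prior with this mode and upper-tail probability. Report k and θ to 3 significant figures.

Gamma(k,θ) with k>1 has mode (k−1)θ, so θ = 4010/(k−1).
Need P(X < 10100) = 0.9 with θ tied to k this way. Start at k = 2, θ = 4010: P(X<10100) ≈ 0.717.
Too low — raise k to concentrate. Iterating converges to k ≈ 3.25.
Then θ = 4010/(3.25−1) ≈ 1780.

k ≈ 3.25, θ ≈ 1780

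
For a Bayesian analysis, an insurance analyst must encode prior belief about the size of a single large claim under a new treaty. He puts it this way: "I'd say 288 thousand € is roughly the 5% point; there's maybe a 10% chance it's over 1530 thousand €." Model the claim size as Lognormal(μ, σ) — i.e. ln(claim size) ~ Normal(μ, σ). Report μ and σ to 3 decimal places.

μ ≈ 6.602, σ ≈ 0.571

If T ~ Lognormal(μ,σ) then ln T ~ Normal(μ,σ), so the p-quantile of ln T is μ + z_p·σ.
ln(288) = 5.663 and ln(1530) = 7.333; z_{0.05} = -1.645, z_{0.9} = 1.282.
σ = (7.333 − 5.663)/(1.282 − (-1.645)) = 0.571.
μ = 5.663 − (-1.645)·0.571 = 6.602.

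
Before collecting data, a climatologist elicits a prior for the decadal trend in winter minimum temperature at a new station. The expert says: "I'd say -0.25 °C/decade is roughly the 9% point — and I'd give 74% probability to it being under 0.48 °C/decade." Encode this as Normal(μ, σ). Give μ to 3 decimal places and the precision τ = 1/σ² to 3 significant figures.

For Normal(μ,σ), the p-quantile is μ + z_p·σ. Here z_{0.09} = -1.341, z_{0.74} = 0.6433.
So -0.25 = μ − 1.341σ and 0.48 = μ + 0.6433σ.
Subtracting: σ = (0.48 − -0.25)/(0.6433 − (-1.341)) = 0.368.
Then μ = -0.25 − (-1.341)·0.368 = 0.243.
Precision τ = 1/σ² = 1/0.3679² = 7.39.

μ = 0.243, τ = 7.39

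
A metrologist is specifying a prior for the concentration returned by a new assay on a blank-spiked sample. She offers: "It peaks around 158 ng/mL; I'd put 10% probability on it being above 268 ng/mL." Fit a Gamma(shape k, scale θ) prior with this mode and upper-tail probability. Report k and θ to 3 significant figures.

Gamma(k,θ) with k>1 has mode (k−1)θ, so θ = 158/(k−1).
Need P(X < 268) = 0.9 with θ tied to k this way. Start at k = 2, θ = 158: P(X<268) ≈ 0.506.
Too low — raise k to concentrate. Iterating converges to k ≈ 7.78.
Then θ = 158/(7.78−1) ≈ 23.3.

k ≈ 7.78, θ ≈ 23.3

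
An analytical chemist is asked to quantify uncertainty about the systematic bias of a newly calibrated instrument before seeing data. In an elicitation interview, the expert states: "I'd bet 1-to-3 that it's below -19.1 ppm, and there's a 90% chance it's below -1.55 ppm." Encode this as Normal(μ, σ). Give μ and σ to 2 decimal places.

The p-quantile of Normal(μ,σ) is μ + z_p·σ, with z_{0.25} = -0.6745 and z_{0.9} = 1.282.
Eliminate σ: μ = (z₂·x₁ − z₁·x₂)/(z₂ − z₁) = (1.282·-19.1 − (-0.6745)·-1.55)/1.956 = -13.05.
Then σ = (x₂ − x₁)/(z₂ − z₁) = (-1.55 − -19.1)/1.956 = 8.97.

μ = -13.05, σ = 8.97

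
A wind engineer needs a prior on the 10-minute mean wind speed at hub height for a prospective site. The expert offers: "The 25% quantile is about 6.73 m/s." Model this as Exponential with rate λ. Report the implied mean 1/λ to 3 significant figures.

mean ≈ 23.4 m/s

P(T < 6.73) = 1 − e^(−λ·6.73) = 0.25, so λ = −ln(1−0.25)/6.73 = −ln(0.75)/6.73 = 0.0427.
Mean = 1/λ = 23.4 m/s.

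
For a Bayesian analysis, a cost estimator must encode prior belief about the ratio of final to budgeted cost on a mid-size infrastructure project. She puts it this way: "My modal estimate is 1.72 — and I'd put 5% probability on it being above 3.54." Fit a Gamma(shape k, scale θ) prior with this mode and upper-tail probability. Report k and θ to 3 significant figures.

k ≈ 6.31, θ ≈ 0.324

Gamma(k,θ) with k>1 has mode (k−1)θ, so θ = 1.72/(k−1).
Need P(X < 3.54) = 0.95 with θ tied to k this way. Start at k = 2, θ = 1.72: P(X<3.54) ≈ 0.610.
Too low — raise k to concentrate. Iterating converges to k ≈ 6.31.
Then θ = 1.72/(6.31−1) ≈ 0.324.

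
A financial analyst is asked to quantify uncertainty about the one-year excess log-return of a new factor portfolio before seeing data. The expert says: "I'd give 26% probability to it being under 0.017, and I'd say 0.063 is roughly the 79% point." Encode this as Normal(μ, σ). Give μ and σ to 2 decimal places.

For Normal(μ,σ), the p-quantile is μ + z_p·σ. Here z_{0.26} = -0.6433, z_{0.79} = 0.8064.
So 0.017 = μ − 0.6433σ and 0.063 = μ + 0.8064σ.
Subtracting: σ = (0.063 − 0.017)/(0.8064 − (-0.6433)) = 0.03.
Then μ = 0.017 − (-0.6433)·0.03 = 0.04.

μ = 0.04, σ = 0.03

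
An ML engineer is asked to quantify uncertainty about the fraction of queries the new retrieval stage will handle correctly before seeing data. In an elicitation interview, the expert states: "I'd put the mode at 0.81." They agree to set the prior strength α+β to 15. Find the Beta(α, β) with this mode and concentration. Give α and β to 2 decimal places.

For α,β > 1 the Beta mode is (α−1)/(α+β−2). With α+β = 15, the mode is (α−1)/13.
Set (α−1)/13 = 0.81 → α = 1 + 0.81·13 = 11.53.
β = 15 − α = 3.47.

α = 11.53, β = 3.47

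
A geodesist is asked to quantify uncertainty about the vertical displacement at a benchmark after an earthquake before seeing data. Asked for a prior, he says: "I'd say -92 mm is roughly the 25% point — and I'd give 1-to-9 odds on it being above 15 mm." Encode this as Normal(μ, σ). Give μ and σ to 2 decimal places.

The p-quantile of Normal(μ,σ) is μ + z_p·σ, with z_{0.25} = -0.6745 and z_{0.9} = 1.282.
Eliminate σ: μ = (z₂·x₁ − z₁·x₂)/(z₂ − z₁) = (1.282·-92 − (-0.6745)·15)/1.956 = -55.10.
Then σ = (x₂ − x₁)/(z₂ − z₁) = (15 − -92)/1.956 = 54.70.

μ = -55.10, σ = 54.70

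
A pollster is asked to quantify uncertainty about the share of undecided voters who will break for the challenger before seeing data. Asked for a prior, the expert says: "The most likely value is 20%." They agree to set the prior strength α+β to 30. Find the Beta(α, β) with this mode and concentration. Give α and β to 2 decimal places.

α = 6.60, β = 23.40

For α,β > 1 the Beta mode is (α−1)/(α+β−2). With α+β = 30, the mode is (α−1)/28.
Set (α−1)/28 = 0.2 → α = 1 + 0.2·28 = 6.60.
β = 30 − α = 23.40.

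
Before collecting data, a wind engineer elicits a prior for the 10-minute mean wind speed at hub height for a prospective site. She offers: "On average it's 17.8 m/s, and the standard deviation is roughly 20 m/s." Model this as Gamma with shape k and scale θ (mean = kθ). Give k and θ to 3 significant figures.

For Gamma(k, scale θ): mean = kθ, variance = kθ², so CV = 1/√k.
CV = SD/mean = 20/17.8 = 1.124, hence k = 1/CV² = 0.792.
Then θ = mean/k = 17.8/0.792 = 22.5.

k ≈ 0.792, θ ≈ 22.5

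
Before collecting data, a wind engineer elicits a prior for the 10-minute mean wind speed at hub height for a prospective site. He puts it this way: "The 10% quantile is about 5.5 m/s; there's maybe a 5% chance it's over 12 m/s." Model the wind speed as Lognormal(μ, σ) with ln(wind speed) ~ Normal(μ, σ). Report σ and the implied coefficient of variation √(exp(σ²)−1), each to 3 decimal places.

If T ~ Lognormal(μ,σ) then ln T ~ Normal(μ,σ), so the p-quantile of ln T is μ + z_p·σ.
ln(5.5) = 1.705 and ln(12) = 2.485; z_{0.1} = -1.282, z_{0.95} = 1.645.
σ = (2.485 − 1.705)/(1.645 − (-1.282)) = 0.267.
μ = 1.705 − (-1.282)·0.267 = 2.046.
CV = √(exp(σ²)−1) = √(exp(0.0711)−1) = 0.271.

σ ≈ 0.267, CV ≈ 0.271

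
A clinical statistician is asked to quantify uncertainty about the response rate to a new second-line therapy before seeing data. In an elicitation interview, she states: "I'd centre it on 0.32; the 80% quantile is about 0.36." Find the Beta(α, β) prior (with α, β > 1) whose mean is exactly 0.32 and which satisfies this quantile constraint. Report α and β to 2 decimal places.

α ≈ 30.25, β ≈ 64.28

With mean 0.32 fixed, write α = 0.32s, β = 0.68s where s = α+β.
Need P(θ < 0.36) = 0.8 under Beta(0.32s, 0.68s). Normal approximation: (q−m)/√(m(1−m)/s) ≈ z_{0.8} = 0.842, so s ≈ 0.32·0.68·(0.842)²/(0.36−0.32)² = 96.3.
At s = 96.3: P(θ<0.36) ≈ 0.802. Adjusting to match 0.8 gives s ≈ 94.53.
So α = 0.32·94.53 ≈ 30.25, β = 0.68·94.53 ≈ 64.28.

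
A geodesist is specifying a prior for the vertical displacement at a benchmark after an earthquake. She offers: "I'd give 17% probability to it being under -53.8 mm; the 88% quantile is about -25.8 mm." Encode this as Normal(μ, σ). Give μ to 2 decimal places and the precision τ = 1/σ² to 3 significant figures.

μ = -41.25, τ = 0.00578

The p-quantile of Normal(μ,σ) is μ + z_p·σ, with z_{0.17} = -0.9542 and z_{0.88} = 1.175.
Eliminate σ: μ = (z₂·x₁ − z₁·x₂)/(z₂ − z₁) = (1.175·-53.8 − (-0.9542)·-25.8)/2.129 = -41.25.
Then σ = (x₂ − x₁)/(z₂ − z₁) = (-25.8 − -53.8)/2.129 = 13.15.
Precision τ = 1/σ² = 1/13.15² = 0.00578.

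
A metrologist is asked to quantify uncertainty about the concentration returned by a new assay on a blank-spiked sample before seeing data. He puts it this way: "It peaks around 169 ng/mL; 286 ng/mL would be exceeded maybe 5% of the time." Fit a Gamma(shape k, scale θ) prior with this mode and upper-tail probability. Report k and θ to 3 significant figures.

Gamma(k,θ) with k>1 has mode (k−1)θ, so θ = 169/(k−1).
Need P(X < 286) = 0.95 with θ tied to k this way. Start at k = 2, θ = 169: P(X<286) ≈ 0.504.
Too low — raise k to concentrate. Iterating converges to k ≈ 11.1.
Then θ = 169/(11.1−1) ≈ 16.8.

k ≈ 11.1, θ ≈ 16.8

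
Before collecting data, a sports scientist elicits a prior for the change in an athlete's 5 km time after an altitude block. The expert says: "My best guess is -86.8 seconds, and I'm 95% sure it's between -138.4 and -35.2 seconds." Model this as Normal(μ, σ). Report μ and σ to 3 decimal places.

A symmetric 95% interval runs μ ± z·σ with z = 1.96.
Half-width = 51.6, so σ = 51.6/1.96 = 26.327.
μ is the stated best guess, -86.800.

μ = -86.800, σ = 26.327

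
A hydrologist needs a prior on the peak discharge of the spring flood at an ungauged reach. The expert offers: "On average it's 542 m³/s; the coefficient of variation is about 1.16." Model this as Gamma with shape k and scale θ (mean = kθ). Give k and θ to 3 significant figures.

k ≈ 0.743, θ ≈ 729

For Gamma(k, scale θ): mean = kθ, variance = kθ², so CV = 1/√k.
CV = 1.16, hence k = 1/CV² = 0.743.
Then θ = mean/k = 542/0.743 = 729.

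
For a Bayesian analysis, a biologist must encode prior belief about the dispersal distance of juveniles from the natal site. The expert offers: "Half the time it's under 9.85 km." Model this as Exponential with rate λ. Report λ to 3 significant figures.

Exponential median = ln 2 / λ, so λ = ln 2 / 9.85 = 0.0704.

λ ≈ 0.0704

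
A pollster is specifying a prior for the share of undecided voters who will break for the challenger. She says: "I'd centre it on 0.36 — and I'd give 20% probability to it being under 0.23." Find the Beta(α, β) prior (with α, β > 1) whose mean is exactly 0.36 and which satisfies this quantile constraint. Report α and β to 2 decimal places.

With mean 0.36 fixed, write α = 0.36s, β = 0.64s where s = α+β.
Need P(θ < 0.23) = 0.2 under Beta(0.36s, 0.64s). Normal approximation: (q−m)/√(m(1−m)/s) ≈ z_{0.2} = -0.842, so s ≈ 0.36·0.64·(-0.842)²/(0.23−0.36)² = 9.7.
At s = 9.7: P(θ<0.23) ≈ 0.205. Adjusting to match 0.2 gives s ≈ 10.01.
So α = 0.36·10.01 ≈ 3.60, β = 0.64·10.01 ≈ 6.40.

α ≈ 3.60, β ≈ 6.40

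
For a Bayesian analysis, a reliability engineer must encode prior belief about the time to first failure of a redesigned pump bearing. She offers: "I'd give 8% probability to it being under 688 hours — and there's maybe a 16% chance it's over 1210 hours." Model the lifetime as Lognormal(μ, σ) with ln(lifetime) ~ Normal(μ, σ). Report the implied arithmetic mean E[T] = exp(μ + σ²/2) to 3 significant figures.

If T ~ Lognormal(μ,σ) then ln T ~ Normal(μ,σ), so the p-quantile of ln T is μ + z_p·σ.
ln(688) = 6.534 and ln(1210) = 7.098; z_{0.08} = -1.405, z_{0.84} = 0.9945.
σ = (7.098 − 6.534)/(0.9945 − (-1.405)) = 0.235.
μ = 6.534 − (-1.405)·0.235 = 6.864.
E[T] = exp(μ + σ²/2) = exp(6.864 + 0.0277) = 984 hours.

E[T] ≈ 984 hours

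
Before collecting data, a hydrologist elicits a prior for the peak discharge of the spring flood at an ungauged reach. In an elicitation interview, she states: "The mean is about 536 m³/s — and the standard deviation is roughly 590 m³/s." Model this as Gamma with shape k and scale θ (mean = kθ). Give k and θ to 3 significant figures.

For Gamma(k, scale θ): mean = kθ, variance = kθ², so CV = 1/√k.
CV = SD/mean = 590/536 = 1.101, hence k = 1/CV² = 0.825.
Then θ = mean/k = 536/0.825 = 649.

k ≈ 0.825, θ ≈ 649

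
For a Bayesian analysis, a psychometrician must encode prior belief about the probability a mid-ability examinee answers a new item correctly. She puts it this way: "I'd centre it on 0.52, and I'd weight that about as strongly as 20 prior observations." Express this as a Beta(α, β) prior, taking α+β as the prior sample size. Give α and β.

α = 10.4, β = 9.6

Under the effective-sample-size interpretation, Beta(α, β) has prior mean α/(α+β) and prior sample size α+β.
So α+β = 20 and α/(α+β) = 0.52, giving α = 0.52·20 = 10.4 and β = 20 − 10.4 = 9.6.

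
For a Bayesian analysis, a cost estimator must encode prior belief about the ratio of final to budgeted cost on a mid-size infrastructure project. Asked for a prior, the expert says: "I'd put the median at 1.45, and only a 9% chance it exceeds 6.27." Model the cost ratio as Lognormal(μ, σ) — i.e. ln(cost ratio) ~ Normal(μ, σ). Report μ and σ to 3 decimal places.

μ ≈ 0.372, σ ≈ 1.092

If T ~ Lognormal(μ,σ) then ln T ~ Normal(μ,σ), so the p-quantile of ln T is μ + z_p·σ.
ln(1.45) = 0.3716 and ln(6.27) = 1.836; z_{0.5} = 0, z_{0.91} = 1.341.
σ = (1.836 − 0.3716)/(1.341 − (0)) = 1.092.
μ = 0.3716 − (0)·1.092 = 0.372.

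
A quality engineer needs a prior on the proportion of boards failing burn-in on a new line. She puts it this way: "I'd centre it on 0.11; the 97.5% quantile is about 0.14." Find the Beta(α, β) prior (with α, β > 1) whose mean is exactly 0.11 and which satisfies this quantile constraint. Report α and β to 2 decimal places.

α ≈ 50.99, β ≈ 412.53

With mean 0.11 fixed, write α = 0.11s, β = 0.89s where s = α+β.
Need P(θ < 0.14) = 0.975 under Beta(0.11s, 0.89s). Normal approximation: (q−m)/√(m(1−m)/s) ≈ z_{0.975} = 1.96, so s ≈ 0.11·0.89·(1.96)²/(0.14−0.11)² = 417.9.
At s = 417.9: P(θ<0.14) ≈ 0.969. Adjusting to match 0.975 gives s ≈ 463.52.
So α = 0.11·463.52 ≈ 50.99, β = 0.89·463.52 ≈ 412.53.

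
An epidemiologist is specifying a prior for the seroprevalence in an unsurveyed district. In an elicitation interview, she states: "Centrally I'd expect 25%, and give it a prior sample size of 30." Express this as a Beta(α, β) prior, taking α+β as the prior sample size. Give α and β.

α = 7.5, β = 22.5

Under the effective-sample-size interpretation, Beta(α, β) has prior mean α/(α+β) and prior sample size α+β.
So α+β = 30 and α/(α+β) = 0.25, giving α = 0.25·30 = 7.5 and β = 30 − 7.5 = 22.5.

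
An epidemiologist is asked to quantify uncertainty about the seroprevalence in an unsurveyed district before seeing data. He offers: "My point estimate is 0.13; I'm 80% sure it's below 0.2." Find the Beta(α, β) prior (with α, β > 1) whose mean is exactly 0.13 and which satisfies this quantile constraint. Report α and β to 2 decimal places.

α ≈ 1.62, β ≈ 10.82

With mean 0.13 fixed, write α = 0.13s, β = 0.87s where s = α+β.
Need P(θ < 0.2) = 0.8 under Beta(0.13s, 0.87s). Normal approximation: (q−m)/√(m(1−m)/s) ≈ z_{0.8} = 0.842, so s ≈ 0.13·0.87·(0.842)²/(0.2−0.13)² = 16.3.
At s = 16.3: P(θ<0.2) ≈ 0.819. Adjusting to match 0.8 gives s ≈ 12.44.
So α = 0.13·12.44 ≈ 1.62, β = 0.87·12.44 ≈ 10.82.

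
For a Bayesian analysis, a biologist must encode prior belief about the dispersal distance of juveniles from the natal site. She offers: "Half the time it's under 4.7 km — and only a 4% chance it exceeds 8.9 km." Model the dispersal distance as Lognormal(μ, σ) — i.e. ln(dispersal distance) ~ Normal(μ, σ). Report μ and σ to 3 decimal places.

If T ~ Lognormal(μ,σ) then ln T ~ Normal(μ,σ), so the p-quantile of ln T is μ + z_p·σ.
ln(4.7) = 1.548 and ln(8.9) = 2.186; z_{0.5} = 0, z_{0.96} = 1.751.
σ = (2.186 − 1.548)/(1.751 − (0)) = 0.365.
μ = 1.548 − (0)·0.365 = 1.548.

μ ≈ 1.548, σ ≈ 0.365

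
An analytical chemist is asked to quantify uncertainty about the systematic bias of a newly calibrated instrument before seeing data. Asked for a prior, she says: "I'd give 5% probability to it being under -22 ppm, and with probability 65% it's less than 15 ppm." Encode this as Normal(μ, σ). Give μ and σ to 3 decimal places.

μ = 7.978, σ = 18.225

For Normal(μ,σ), the p-quantile is μ + z_p·σ. Here z_{0.05} = -1.645, z_{0.65} = 0.3853.
So -22 = μ − 1.645σ and 15 = μ + 0.3853σ.
Subtracting: σ = (15 − -22)/(0.3853 − (-1.645)) = 18.225.
Then μ = -22 − (-1.645)·18.225 = 7.978.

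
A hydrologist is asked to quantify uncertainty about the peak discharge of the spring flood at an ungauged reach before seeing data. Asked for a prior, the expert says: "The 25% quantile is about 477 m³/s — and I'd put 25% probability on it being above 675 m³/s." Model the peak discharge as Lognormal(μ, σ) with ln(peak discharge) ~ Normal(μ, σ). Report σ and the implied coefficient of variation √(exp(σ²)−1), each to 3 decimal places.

If T ~ Lognormal(μ,σ) then ln T ~ Normal(μ,σ), so the p-quantile of ln T is μ + z_p·σ.
ln(477) = 6.168 and ln(675) = 6.515; z_{0.25} = -0.6745, z_{0.75} = 0.6745.
σ = (6.515 − 6.168)/(0.6745 − (-0.6745)) = 0.257.
μ = 6.168 − (-0.6745)·0.257 = 6.341.
CV = √(exp(σ²)−1) = √(exp(0.0662)−1) = 0.262.

σ ≈ 0.257, CV ≈ 0.262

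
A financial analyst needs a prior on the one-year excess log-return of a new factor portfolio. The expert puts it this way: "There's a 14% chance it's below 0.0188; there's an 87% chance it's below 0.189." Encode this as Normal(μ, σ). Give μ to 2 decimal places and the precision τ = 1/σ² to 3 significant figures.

For Normal(μ,σ), the p-quantile is μ + z_p·σ. Here z_{0.14} = -1.08, z_{0.87} = 1.126.
So 0.0188 = μ − 1.08σ and 0.189 = μ + 1.126σ.
Subtracting: σ = (0.189 − 0.0188)/(1.126 − (-1.08)) = 0.08.
Then μ = 0.0188 − (-1.08)·0.08 = 0.10.
Precision τ = 1/σ² = 1/0.07713² = 168.

μ = 0.10, τ = 168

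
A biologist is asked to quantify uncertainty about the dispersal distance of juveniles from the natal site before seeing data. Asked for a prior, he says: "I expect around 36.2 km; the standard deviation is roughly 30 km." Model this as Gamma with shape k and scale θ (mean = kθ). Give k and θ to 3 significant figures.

k ≈ 1.46, θ ≈ 24.9

For Gamma(k, scale θ): mean = kθ, variance = kθ², so CV = 1/√k.
CV = SD/mean = 30/36.2 = 0.8287, hence k = 1/CV² = 1.46.
Then θ = mean/k = 36.2/1.46 = 24.9.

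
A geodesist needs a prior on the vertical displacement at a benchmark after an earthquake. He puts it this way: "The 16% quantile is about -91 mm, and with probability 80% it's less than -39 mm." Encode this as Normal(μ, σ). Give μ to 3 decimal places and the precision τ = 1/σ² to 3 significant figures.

μ = -62.836, τ = 0.00125

For Normal(μ,σ), the p-quantile is μ + z_p·σ. Here z_{0.16} = -0.9945, z_{0.8} = 0.8416.
So -91 = μ − 0.9945σ and -39 = μ + 0.8416σ.
Subtracting: σ = (-39 − -91)/(0.8416 − (-0.9945)) = 28.321.
Then μ = -91 − (-0.9945)·28.321 = -62.836.
Precision τ = 1/σ² = 1/28.32² = 0.00125.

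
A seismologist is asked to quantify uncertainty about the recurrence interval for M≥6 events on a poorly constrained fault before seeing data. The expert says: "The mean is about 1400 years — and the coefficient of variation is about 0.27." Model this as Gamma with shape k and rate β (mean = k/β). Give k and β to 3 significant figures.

k ≈ 13.7, β ≈ 0.0098

For Gamma(k, rate β): mean = k/β, variance = k/β², so CV = 1/√k.
CV = 0.27, hence k = 1/CV² = 13.7.
Then β = k/mean = 13.7/1400 = 0.0098.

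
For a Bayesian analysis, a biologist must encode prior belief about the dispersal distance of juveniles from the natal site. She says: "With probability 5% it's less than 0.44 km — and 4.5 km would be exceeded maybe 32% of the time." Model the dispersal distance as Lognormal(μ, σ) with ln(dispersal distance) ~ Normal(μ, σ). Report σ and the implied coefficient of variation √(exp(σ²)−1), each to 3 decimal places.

σ ≈ 1.101, CV ≈ 1.536

If T ~ Lognormal(μ,σ) then ln T ~ Normal(μ,σ), so the p-quantile of ln T is μ + z_p·σ.
ln(0.44) = -0.821 and ln(4.5) = 1.504; z_{0.05} = -1.645, z_{0.68} = 0.4677.
σ = (1.504 − -0.821)/(0.4677 − (-1.645)) = 1.101.
μ = -0.821 − (-1.645)·1.101 = 0.989.
CV = √(exp(σ²)−1) = √(exp(1.2113)−1) = 1.536.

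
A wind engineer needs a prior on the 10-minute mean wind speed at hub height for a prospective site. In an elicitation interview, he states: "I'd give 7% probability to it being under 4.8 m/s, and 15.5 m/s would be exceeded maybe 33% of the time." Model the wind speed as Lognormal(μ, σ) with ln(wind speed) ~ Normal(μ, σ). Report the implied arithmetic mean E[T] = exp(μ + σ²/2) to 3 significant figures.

E[T] ≈ 14.3 m/s

If T ~ Lognormal(μ,σ) then ln T ~ Normal(μ,σ), so the p-quantile of ln T is μ + z_p·σ.
ln(4.8) = 1.569 and ln(15.5) = 2.741; z_{0.07} = -1.476, z_{0.67} = 0.4399.
σ = (2.741 − 1.569)/(0.4399 − (-1.476)) = 0.612.
μ = 1.569 − (-1.476)·0.612 = 2.472.
E[T] = exp(μ + σ²/2) = exp(2.472 + 0.1872) = 14.3 m/s.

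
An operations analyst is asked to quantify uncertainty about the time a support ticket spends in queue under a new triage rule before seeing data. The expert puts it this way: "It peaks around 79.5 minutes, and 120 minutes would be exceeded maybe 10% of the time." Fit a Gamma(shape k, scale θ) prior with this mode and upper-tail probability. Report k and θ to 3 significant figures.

Gamma(k,θ) with k>1 has mode (k−1)θ, so θ = 79.5/(k−1).
Need P(X < 120) = 0.9 with θ tied to k this way. Start at k = 2, θ = 79.5: P(X<120) ≈ 0.445.
Too low — raise k to concentrate. Iterating converges to k ≈ 12.
Then θ = 79.5/(12−1) ≈ 7.24.

k ≈ 12, θ ≈ 7.24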